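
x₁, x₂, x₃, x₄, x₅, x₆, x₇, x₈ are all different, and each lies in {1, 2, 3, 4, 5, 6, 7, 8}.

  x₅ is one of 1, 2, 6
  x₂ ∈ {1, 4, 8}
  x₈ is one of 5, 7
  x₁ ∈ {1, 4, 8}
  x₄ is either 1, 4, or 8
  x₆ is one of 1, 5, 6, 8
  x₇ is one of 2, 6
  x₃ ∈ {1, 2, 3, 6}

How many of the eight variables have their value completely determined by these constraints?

3

The 8 variables draw from only 8 values {1, 2, 3, 4, 5, 6, 7, 8}, so each is used; only x₃ can be 3, hence x₃ = 3.
The 7 still-open variables draw from only 7 values {1, 2, 4, 5, 6, 7, 8}, so each is used; only x₈ can be 7, hence x₈ = 7.
Among the 6 still-open variables, 5 fits only x₆ (and all 6 values in {1, 2, 4, 5, 6, 8} must be used), so x₆ = 5.
The 3 variables x₁, x₂, x₄ are confined to {1, 4, 8}, which locks those values in; drop them from x₅.
Determined: x₃=3, x₆=5, x₈=7. The other variables each still have more than one consistent value. That makes 3.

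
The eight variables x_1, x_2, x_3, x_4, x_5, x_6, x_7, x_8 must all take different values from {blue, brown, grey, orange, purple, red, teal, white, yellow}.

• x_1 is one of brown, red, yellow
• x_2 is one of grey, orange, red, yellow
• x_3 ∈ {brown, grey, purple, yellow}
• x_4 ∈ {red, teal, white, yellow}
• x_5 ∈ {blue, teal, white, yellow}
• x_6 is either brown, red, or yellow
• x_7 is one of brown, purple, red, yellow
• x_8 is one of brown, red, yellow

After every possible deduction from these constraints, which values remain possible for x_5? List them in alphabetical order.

blue, teal, white

x_1, x_6, x_8 between them cover only {brown, red, yellow} — a naked triple. Remove those values from x_2, x_3, x_4, x_5, x_7.
x_7 must be purple (only option left). So x_3 can't be purple.
x_3 must be grey (only option left). Remove grey from x_2.
x_2 has just one choice, so x_2 = orange.
No further eliminations apply; x_5 can still be any of blue, teal, white.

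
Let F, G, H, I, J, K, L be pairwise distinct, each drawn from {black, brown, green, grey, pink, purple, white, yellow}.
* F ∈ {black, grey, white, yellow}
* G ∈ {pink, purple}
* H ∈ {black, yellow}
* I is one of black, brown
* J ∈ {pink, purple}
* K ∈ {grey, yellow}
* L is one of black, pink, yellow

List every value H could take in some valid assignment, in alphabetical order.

black, yellow

The 7 variables together cover exactly {black, brown, grey, pink, purple, white, yellow} — 7 values for 7 variables — and brown appears only in I's list, so I = brown.
Among the 6 still-open variables, white fits only F (and all 6 values in {black, grey, pink, purple, white, yellow} must be used), so F = white.
The 5 still-open variables together cover exactly {black, grey, pink, purple, yellow} — 5 values for 5 variables — and grey appears only in K's list, so K = grey.
The 2 variables G and J are confined to {pink, purple}, which locks those values in; drop them from L.
No further eliminations apply; H can still be any of black, yellow.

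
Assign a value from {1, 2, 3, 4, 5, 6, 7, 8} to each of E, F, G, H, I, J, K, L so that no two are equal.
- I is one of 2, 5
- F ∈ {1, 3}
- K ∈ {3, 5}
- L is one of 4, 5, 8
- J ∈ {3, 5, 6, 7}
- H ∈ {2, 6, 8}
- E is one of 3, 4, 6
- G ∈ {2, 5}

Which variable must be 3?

The 8 variables draw from only 8 values {1, 2, 3, 4, 5, 6, 7, 8}, so each is used; only F can be 1, hence F = 1.
The 7 still-open variables together cover exactly {2, 3, 4, 5, 6, 7, 8} — 7 values for 7 variables — and 7 appears only in J's list, so J = 7.
The 2 variables G and I are confined to {2, 5}, which locks those values in; drop them from H, K, L.
So 3 goes to K.

K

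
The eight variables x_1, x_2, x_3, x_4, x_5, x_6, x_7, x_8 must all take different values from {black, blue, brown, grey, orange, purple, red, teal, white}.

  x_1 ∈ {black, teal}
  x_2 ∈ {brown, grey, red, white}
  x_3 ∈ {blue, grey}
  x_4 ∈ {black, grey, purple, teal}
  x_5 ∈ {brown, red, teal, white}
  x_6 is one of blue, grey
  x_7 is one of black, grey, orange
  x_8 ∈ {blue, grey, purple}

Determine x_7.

orange

x_3 and x_6 between them cover only {blue, grey} — a naked pair. Remove those values from x_2, x_4, x_7, x_8.
That leaves x_8 = purple. Remove purple from x_4.
x_1 and x_4 between them cover only {black, teal} — a naked pair. Remove those values from x_5, x_7.
So x_7 = orange.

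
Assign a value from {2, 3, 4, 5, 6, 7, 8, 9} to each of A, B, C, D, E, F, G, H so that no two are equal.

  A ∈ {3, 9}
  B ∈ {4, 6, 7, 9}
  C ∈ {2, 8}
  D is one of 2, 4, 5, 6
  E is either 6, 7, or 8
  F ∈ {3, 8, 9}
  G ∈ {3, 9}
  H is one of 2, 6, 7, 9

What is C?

Among the 8 variables, 5 fits only D (and all 8 values in {2, 3, 4, 5, 6, 7, 8, 9} must be used), so D = 5.
The 7 still-open variables draw from only 7 values {2, 3, 4, 6, 7, 8, 9}, so each is used; only B can be 4, hence B = 4.
A and G share exactly the 2 values {3, 9}; by pigeonhole those values go to them, so strike 3, 9 from F, H.
F must be 8 (only option left). Remove 8 from C, E.
So C = 2.

2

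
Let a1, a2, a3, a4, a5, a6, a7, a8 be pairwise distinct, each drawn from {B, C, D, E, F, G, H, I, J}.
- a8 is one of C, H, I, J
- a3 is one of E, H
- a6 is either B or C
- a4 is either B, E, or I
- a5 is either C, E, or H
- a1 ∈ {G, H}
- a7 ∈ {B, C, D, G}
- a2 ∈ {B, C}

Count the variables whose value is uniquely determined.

The 8 variables draw from only 8 values {B, C, D, E, G, H, I, J}, so each is used; only a7 can be D, hence a7 = D.
Among the 7 still-open variables, G fits only a1 (and all 7 values in {B, C, E, G, H, I, J} must be used), so a1 = G.
Among the 6 still-open variables, J fits only a8 (and all 6 values in {B, C, E, H, I, J} must be used), so a8 = J.
The 5 still-open variables draw from only 5 values {B, C, E, H, I}, so each is used; only a4 can be I, hence a4 = I.
a2 and a6 between them cover only {B, C} — a naked pair. Remove those values from a5.
Determined: a1=G, a4=I, a7=D, a8=J. The other variables each still have more than one consistent value. That makes 4.

4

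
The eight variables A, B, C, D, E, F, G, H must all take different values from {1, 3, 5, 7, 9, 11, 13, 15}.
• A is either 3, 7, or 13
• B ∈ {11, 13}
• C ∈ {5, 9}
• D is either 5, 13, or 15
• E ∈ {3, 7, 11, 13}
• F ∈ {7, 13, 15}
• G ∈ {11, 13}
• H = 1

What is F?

H must be 1 (only option left).
Among the 7 still-open variables, 9 fits only C (and all 7 values in {3, 5, 7, 9, 11, 13, 15} must be used), so C = 9.
Among the 6 still-open variables, 5 fits only D (and all 6 values in {3, 5, 7, 11, 13, 15} must be used), so D = 5.
Among the 5 still-open variables, 15 fits only F (and all 5 values in {3, 7, 11, 13, 15} must be used), so F = 15.

15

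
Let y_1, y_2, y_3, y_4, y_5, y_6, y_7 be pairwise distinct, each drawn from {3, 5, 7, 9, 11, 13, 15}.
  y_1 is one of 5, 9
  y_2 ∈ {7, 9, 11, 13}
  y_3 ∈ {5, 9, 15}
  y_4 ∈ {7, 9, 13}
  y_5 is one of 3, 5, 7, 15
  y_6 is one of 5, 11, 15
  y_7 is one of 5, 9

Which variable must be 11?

y_6

Among the 7 variables, 3 fits only y_5 (and all 7 values in {3, 5, 7, 9, 11, 13, 15} must be used), so y_5 = 3.
y_1 and y_7 share exactly the 2 values {5, 9}; by pigeonhole those values go to them, so strike 5, 9 from y_2, y_3, y_4, y_6.
y_3 has just one choice, so y_3 = 15. Remove 15 from y_6.
So 11 goes to y_6.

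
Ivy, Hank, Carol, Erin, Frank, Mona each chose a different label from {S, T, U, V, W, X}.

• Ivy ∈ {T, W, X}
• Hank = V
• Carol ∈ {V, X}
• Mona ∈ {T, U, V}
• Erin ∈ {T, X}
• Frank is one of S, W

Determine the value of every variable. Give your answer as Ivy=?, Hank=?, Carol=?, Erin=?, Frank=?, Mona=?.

Ivy=W, Hank=V, Carol=X, Erin=T, Frank=S, Mona=U

Hank's domain is down to {V}, so Hank = V. Remove V from Carol, Mona.
That leaves Carol = X. So Ivy, Erin can't be X.
Erin's domain is down to {T}, so Erin = T. Remove T from Ivy, Mona.
Mona has just one choice, so Mona = U.
Ivy must be W (only option left). Remove W from Frank.
Frank's domain is down to {S}, so Frank = S.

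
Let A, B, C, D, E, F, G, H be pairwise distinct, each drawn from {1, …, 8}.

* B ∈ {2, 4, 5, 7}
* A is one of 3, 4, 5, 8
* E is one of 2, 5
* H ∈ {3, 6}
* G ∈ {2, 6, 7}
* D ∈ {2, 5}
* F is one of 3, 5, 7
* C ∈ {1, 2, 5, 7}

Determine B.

The 8 variables together cover exactly {1, 2, 3, 4, 5, 6, 7, 8} — 8 values for 8 variables — and 1 appears only in C's list, so C = 1.
Among the 7 still-open variables, 8 fits only A (and all 7 values in {2, 3, 4, 5, 6, 7, 8} must be used), so A = 8.
The 6 still-open variables together cover exactly {2, 3, 4, 5, 6, 7} — 6 values for 6 variables — and 4 appears only in B's list, so B = 4.

4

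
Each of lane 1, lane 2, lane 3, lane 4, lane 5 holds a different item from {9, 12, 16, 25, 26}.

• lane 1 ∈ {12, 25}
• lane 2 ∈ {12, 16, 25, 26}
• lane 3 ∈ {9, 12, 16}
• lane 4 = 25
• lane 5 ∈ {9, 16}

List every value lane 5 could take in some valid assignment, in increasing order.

9, 16

lane 4 must be 25 (only option left). Remove 25 from lane 1, lane 2.
lane 1's domain is down to {12}, so lane 1 = 12. Strike 12 from lane 2, lane 3.
Among the 3 still-open variables, 26 fits only lane 2 (and all 3 values in {9, 16, 26} must be used), so lane 2 = 26.
No further eliminations apply; lane 5 can still be any of 9, 16.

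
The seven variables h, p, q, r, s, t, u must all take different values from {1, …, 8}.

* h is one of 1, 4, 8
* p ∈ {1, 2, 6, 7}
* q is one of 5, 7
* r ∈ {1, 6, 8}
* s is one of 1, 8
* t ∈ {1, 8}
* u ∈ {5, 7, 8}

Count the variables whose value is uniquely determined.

The 7 variables together cover exactly {1, 2, 4, 5, 6, 7, 8} — 7 values for 7 variables — and 2 appears only in p's list, so p = 2.
The 6 still-open variables together cover exactly {1, 4, 5, 6, 7, 8} — 6 values for 6 variables — and 4 appears only in h's list, so h = 4.
The 5 still-open variables draw from only 5 values {1, 5, 6, 7, 8}, so each is used; only r can be 6, hence r = 6.
s and t share exactly the 2 values {1, 8}; by pigeonhole those values go to them, so strike 1, 8 from u.
Determined: h=4, p=2, r=6. The other variables each still have more than one consistent value. That makes 3.

3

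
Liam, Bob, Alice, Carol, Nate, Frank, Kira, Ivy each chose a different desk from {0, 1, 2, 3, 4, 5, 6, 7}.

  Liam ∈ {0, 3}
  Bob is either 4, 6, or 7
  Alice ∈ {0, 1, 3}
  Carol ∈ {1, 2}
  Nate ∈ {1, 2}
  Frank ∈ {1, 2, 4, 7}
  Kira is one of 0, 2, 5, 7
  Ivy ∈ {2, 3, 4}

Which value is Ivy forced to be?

4

Among the 8 variables, 5 fits only Kira (and all 8 values in {0, 1, 2, 3, 4, 5, 6, 7} must be used), so Kira = 5.
The 7 still-open variables draw from only 7 values {0, 1, 2, 3, 4, 6, 7}, so each is used; only Bob can be 6, hence Bob = 6.
The 6 still-open variables draw from only 6 values {0, 1, 2, 3, 4, 7}, so each is used; only Frank can be 7, hence Frank = 7.
Among the 5 still-open variables, 4 fits only Ivy (and all 5 values in {0, 1, 2, 3, 4} must be used), so Ivy = 4.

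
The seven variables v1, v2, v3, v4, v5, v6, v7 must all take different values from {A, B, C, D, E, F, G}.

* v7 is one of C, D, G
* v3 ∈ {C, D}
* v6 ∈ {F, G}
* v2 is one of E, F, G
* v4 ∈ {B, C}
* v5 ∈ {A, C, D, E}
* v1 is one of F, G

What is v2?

E

Among the 7 variables, A fits only v5 (and all 7 values in {A, B, C, D, E, F, G} must be used), so v5 = A.
The 6 still-open variables together cover exactly {B, C, D, E, F, G} — 6 values for 6 variables — and B appears only in v4's list, so v4 = B.
Among the 5 still-open variables, E fits only v2 (and all 5 values in {C, D, E, F, G} must be used), so v2 = E.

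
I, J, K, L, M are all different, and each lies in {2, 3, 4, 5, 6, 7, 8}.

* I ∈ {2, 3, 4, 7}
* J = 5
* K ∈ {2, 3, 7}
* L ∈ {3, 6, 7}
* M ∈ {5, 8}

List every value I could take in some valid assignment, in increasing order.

J has just one choice, so J = 5. So M can't be 5.
M's domain is down to {8}, so M = 8.
No further eliminations apply; I can still be any of 2, 3, 4, 7.

2, 3, 4, 7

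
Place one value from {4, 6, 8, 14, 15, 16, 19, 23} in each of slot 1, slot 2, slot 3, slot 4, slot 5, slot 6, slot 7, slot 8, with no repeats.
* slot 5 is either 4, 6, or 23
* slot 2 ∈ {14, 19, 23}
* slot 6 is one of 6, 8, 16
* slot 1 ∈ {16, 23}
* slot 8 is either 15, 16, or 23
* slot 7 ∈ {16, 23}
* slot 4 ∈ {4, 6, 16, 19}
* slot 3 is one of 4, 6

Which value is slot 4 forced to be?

19

The 8 variables draw from only 8 values {4, 6, 8, 14, 15, 16, 19, 23}, so each is used; only slot 6 can be 8, hence slot 6 = 8.
The 7 still-open variables draw from only 7 values {4, 6, 14, 15, 16, 19, 23}, so each is used; only slot 2 can be 14, hence slot 2 = 14.
The 6 still-open variables together cover exactly {4, 6, 15, 16, 19, 23} — 6 values for 6 variables — and 15 appears only in slot 8's list, so slot 8 = 15.
The 5 still-open variables together cover exactly {4, 6, 16, 19, 23} — 5 values for 5 variables — and 19 appears only in slot 4's list, so slot 4 = 19.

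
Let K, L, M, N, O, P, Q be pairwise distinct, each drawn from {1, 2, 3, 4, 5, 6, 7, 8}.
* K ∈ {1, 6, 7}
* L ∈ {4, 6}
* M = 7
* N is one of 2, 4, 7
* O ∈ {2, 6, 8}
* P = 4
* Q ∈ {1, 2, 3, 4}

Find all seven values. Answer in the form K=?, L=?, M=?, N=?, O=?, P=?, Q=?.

K=1, L=6, M=7, N=2, O=8, P=4, Q=3

M must be 7 (only option left). So K, N can't be 7.
P has just one choice, so P = 4. Eliminate 4 elsewhere: L, N, Q.
L's domain is down to {6}, so L = 6. Eliminate 6 elsewhere: K, O.
N's domain is down to {2}, so N = 2. Strike 2 from O, Q.
O must be 8 (only option left).
K has just one choice, so K = 1. Strike 1 from Q.
Q must be 3 (only option left).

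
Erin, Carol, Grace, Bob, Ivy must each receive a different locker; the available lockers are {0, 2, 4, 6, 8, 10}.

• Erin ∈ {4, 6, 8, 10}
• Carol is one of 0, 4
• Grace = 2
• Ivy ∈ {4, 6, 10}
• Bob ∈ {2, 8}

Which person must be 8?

Grace's domain is down to {2}, so Grace = 2. So Bob can't be 2.
So 8 goes to Bob.

Bob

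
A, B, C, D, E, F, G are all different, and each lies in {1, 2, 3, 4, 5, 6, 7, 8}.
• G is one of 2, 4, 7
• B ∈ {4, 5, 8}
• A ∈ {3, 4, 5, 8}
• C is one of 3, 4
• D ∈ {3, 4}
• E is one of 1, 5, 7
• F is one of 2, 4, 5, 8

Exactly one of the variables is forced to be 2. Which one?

F

Among the 7 variables, 1 fits only E (and all 7 values in {1, 2, 3, 4, 5, 7, 8} must be used), so E = 1.
The 6 still-open variables draw from only 6 values {2, 3, 4, 5, 7, 8}, so each is used; only G can be 7, hence G = 7.
Among the 5 still-open variables, 2 fits only F (and all 5 values in {2, 3, 4, 5, 8} must be used), so F = 2.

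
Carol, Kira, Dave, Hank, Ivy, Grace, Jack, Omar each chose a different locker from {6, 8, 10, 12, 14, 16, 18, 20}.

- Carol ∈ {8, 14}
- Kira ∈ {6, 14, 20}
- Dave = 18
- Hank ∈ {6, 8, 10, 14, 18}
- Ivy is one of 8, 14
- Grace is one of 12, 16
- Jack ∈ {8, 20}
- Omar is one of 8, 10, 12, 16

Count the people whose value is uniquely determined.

Dave must be 18 (only option left). So Hank can't be 18.
Carol and Ivy between them cover only {8, 14} — a naked pair. Remove those values from Kira, Hank, Jack, Omar.
Jack has just one choice, so Jack = 20. Strike 20 from Kira.
Kira has just one choice, so Kira = 6. Remove 6 from Hank.
Hank has just one choice, so Hank = 10. Strike 10 from Omar.
Determined: Kira=6, Dave=18, Hank=10, Jack=20. The other people each still have more than one consistent value. That makes 4.

4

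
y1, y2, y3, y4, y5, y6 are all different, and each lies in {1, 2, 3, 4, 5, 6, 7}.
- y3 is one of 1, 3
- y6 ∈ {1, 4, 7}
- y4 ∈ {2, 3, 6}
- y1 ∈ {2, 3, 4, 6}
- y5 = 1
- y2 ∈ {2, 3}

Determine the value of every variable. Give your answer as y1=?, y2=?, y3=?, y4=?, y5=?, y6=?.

y1=4, y2=2, y3=3, y4=6, y5=1, y6=7

y5's domain is down to {1}, so y5 = 1. So y3, y6 can't be 1.
That leaves y3 = 3. Eliminate 3 elsewhere: y1, y2, y4.
That leaves y2 = 2. Strike 2 from y1, y4.
y4 has just one choice, so y4 = 6. Eliminate 6 elsewhere: y1.
That leaves y1 = 4. Remove 4 from y6.
That leaves y6 = 7.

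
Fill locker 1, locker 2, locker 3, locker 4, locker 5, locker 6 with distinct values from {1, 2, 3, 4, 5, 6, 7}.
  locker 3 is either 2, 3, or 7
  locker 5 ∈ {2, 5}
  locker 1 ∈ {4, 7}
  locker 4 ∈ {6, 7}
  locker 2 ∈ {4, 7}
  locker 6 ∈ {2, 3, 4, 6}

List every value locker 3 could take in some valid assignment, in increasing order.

2, 3

Among the 6 variables, 5 fits only locker 5 (and all 6 values in {2, 3, 4, 5, 6, 7} must be used), so locker 5 = 5.
The 2 variables locker 1 and locker 2 are confined to {4, 7}, which locks those values in; drop them from locker 3, locker 4, locker 6.
locker 4 has just one choice, so locker 4 = 6. Eliminate 6 elsewhere: locker 6.
No further eliminations apply; locker 3 can still be any of 2, 3.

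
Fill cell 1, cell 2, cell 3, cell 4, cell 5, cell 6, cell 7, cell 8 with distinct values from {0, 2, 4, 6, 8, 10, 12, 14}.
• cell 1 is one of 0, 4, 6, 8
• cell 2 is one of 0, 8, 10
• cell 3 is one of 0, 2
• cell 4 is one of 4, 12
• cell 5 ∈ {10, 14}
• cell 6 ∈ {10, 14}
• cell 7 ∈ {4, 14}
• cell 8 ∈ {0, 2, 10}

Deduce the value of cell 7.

The 8 variables together cover exactly {0, 2, 4, 6, 8, 10, 12, 14} — 8 values for 8 variables — and 6 appears only in cell 1's list, so cell 1 = 6.
The 7 still-open variables together cover exactly {0, 2, 4, 8, 10, 12, 14} — 7 values for 7 variables — and 8 appears only in cell 2's list, so cell 2 = 8.
The 6 still-open variables draw from only 6 values {0, 2, 4, 10, 12, 14}, so each is used; only cell 4 can be 12, hence cell 4 = 12.
The 5 still-open variables draw from only 5 values {0, 2, 4, 10, 14}, so each is used; only cell 7 can be 4, hence cell 7 = 4.

4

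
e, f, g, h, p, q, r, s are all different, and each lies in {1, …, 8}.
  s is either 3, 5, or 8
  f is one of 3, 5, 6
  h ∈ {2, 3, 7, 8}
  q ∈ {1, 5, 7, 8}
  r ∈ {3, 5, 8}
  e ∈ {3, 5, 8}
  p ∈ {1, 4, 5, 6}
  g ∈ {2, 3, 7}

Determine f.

The 8 variables draw from only 8 values {1, 2, 3, 4, 5, 6, 7, 8}, so each is used; only p can be 4, hence p = 4.
Among the 7 still-open variables, 1 fits only q (and all 7 values in {1, 2, 3, 5, 6, 7, 8} must be used), so q = 1.
Among the 6 still-open variables, 6 fits only f (and all 6 values in {2, 3, 5, 6, 7, 8} must be used), so f = 6.

6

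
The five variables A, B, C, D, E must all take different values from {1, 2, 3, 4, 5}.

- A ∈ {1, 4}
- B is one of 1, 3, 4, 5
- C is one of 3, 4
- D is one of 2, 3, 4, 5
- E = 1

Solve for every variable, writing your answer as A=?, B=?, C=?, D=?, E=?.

A=4, B=5, C=3, D=2, E=1

E must be 1 (only option left). So A, B can't be 1.
That leaves A = 4. Remove 4 from B, C, D.
C has just one choice, so C = 3. Eliminate 3 elsewhere: B, D.
That leaves B = 5. Eliminate 5 elsewhere: D.
D's domain is down to {2}, so D = 2.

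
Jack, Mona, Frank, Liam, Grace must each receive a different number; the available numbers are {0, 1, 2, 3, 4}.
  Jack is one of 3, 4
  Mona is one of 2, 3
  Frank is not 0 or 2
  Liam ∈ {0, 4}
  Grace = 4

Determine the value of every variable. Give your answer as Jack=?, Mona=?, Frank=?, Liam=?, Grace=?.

Jack=3, Mona=2, Frank=1, Liam=0, Grace=4

Grace must be 4 (only option left). So Jack, Frank, Liam can't be 4.
That leaves Jack = 3. Strike 3 from Mona, Frank.
Mona's domain is down to {2}, so Mona = 2.
That leaves Frank = 1.
Liam must be 0 (only option left).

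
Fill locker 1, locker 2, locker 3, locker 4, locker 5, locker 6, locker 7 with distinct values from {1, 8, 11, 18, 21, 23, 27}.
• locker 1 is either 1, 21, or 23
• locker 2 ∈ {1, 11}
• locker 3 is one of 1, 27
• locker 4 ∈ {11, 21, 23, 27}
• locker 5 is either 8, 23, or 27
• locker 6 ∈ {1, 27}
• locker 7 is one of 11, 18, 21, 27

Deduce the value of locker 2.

The 7 variables together cover exactly {1, 8, 11, 18, 21, 23, 27} — 7 values for 7 variables — and 8 appears only in locker 5's list, so locker 5 = 8.
The 6 still-open variables together cover exactly {1, 11, 18, 21, 23, 27} — 6 values for 6 variables — and 18 appears only in locker 7's list, so locker 7 = 18.
locker 3 and locker 6 between them cover only {1, 27} — a naked pair. Remove those values from locker 1, locker 2, locker 4.
So locker 2 = 11.

11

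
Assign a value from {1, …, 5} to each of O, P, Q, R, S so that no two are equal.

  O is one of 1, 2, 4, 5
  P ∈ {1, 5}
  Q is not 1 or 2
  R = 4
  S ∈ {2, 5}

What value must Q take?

R must be 4 (only option left). So O, Q can't be 4.
The 4 still-open variables draw from only 4 values {1, 2, 3, 5}, so each is used; only Q can be 3, hence Q = 3.

3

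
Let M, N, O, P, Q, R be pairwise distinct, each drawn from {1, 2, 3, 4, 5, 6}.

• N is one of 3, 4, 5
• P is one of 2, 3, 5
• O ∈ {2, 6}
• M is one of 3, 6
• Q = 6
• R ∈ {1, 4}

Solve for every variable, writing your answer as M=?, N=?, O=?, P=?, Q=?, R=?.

M=3, N=4, O=2, P=5, Q=6, R=1

Q's domain is down to {6}, so Q = 6. Strike 6 from M, O.
M's domain is down to {3}, so M = 3. Eliminate 3 elsewhere: N, P.
O has just one choice, so O = 2. Eliminate 2 elsewhere: P.
P must be 5 (only option left). Remove 5 from N.
N has just one choice, so N = 4. Eliminate 4 elsewhere: R.
R must be 1 (only option left).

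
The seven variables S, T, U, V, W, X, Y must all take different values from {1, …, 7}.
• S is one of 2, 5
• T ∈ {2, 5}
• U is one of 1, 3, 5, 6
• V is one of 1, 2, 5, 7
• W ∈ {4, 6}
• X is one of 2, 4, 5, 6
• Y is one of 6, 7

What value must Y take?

Among the 7 variables, 3 fits only U (and all 7 values in {1, 2, 3, 4, 5, 6, 7} must be used), so U = 3.
The 6 still-open variables together cover exactly {1, 2, 4, 5, 6, 7} — 6 values for 6 variables — and 1 appears only in V's list, so V = 1.
The 5 still-open variables together cover exactly {2, 4, 5, 6, 7} — 5 values for 5 variables — and 7 appears only in Y's list, so Y = 7.

7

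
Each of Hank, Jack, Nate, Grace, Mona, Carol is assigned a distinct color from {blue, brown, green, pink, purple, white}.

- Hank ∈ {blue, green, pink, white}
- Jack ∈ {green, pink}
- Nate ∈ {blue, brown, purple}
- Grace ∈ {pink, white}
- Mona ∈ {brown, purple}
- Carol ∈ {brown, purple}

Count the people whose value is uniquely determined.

1

Mona and Carol share exactly the 2 values {brown, purple}; by pigeonhole those values go to them, so strike brown, purple from Nate.
Nate has just one choice, so Nate = blue. Strike blue from Hank.
Determined: Nate=blue. The other people each still have more than one consistent value. That makes 1.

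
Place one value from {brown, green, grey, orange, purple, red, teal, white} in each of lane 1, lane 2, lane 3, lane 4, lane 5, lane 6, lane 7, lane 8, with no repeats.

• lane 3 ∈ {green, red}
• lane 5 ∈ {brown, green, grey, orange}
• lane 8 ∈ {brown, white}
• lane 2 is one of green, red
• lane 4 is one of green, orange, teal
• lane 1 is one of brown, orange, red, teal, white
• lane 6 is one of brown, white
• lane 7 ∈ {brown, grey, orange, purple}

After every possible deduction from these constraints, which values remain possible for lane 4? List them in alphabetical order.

The 8 variables together cover exactly {brown, green, grey, orange, purple, red, teal, white} — 8 values for 8 variables — and purple appears only in lane 7's list, so lane 7 = purple.
The 7 still-open variables together cover exactly {brown, green, grey, orange, red, teal, white} — 7 values for 7 variables — and grey appears only in lane 5's list, so lane 5 = grey.
lane 2 and lane 3 between them cover only {green, red} — a naked pair. Remove those values from lane 1, lane 4.
lane 6 and lane 8 between them cover only {brown, white} — a naked pair. Remove those values from lane 1.
No further eliminations apply; lane 4 can still be any of orange, teal.

orange, teal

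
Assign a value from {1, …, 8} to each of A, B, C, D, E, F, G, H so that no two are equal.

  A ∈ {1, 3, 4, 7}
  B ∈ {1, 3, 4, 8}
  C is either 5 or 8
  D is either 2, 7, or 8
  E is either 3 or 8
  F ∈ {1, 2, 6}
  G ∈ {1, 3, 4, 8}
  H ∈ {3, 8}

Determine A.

7

The 8 variables together cover exactly {1, 2, 3, 4, 5, 6, 7, 8} — 8 values for 8 variables — and 5 appears only in C's list, so C = 5.
The 7 still-open variables together cover exactly {1, 2, 3, 4, 6, 7, 8} — 7 values for 7 variables — and 6 appears only in F's list, so F = 6.
The 6 still-open variables together cover exactly {1, 2, 3, 4, 7, 8} — 6 values for 6 variables — and 2 appears only in D's list, so D = 2.
The 5 still-open variables together cover exactly {1, 3, 4, 7, 8} — 5 values for 5 variables — and 7 appears only in A's list, so A = 7.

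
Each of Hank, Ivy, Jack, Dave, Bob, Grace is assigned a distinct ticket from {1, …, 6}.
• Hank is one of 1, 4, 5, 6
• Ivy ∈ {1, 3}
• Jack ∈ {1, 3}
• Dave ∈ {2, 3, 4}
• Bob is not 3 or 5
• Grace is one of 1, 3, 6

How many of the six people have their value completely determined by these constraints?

The 6 variables draw from only 6 values {1, 2, 3, 4, 5, 6}, so each is used; only Hank can be 5, hence Hank = 5.
Ivy and Jack share exactly the 2 values {1, 3}; by pigeonhole those values go to them, so strike 1, 3 from Dave, Bob, Grace.
Grace must be 6 (only option left). Strike 6 from Bob.
Determined: Hank=5, Grace=6. The other people each still have more than one consistent value. That makes 2.

2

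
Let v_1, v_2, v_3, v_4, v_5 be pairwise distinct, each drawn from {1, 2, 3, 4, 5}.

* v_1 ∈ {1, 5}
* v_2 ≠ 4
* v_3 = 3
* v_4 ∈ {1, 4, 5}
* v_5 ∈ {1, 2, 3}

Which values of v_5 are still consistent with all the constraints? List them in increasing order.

1, 2

v_3 has just one choice, so v_3 = 3. Eliminate 3 elsewhere: v_2, v_5.
The 4 still-open variables draw from only 4 values {1, 2, 4, 5}, so each is used; only v_4 can be 4, hence v_4 = 4.
No further eliminations apply; v_5 can still be any of 1, 2.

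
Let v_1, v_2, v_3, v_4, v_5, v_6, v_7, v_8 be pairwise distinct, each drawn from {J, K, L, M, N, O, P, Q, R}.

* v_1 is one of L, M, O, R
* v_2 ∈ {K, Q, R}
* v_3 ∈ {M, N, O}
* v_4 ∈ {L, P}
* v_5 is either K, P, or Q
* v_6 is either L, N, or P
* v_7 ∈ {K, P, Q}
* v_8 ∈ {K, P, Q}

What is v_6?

N

v_5, v_7, v_8 share exactly the 3 values {K, P, Q}; by pigeonhole those values go to them, so strike K, P, Q from v_2, v_4, v_6.
v_2 must be R (only option left). So v_1 can't be R.
v_4's domain is down to {L}, so v_4 = L. Remove L from v_1, v_6.
So v_6 = N.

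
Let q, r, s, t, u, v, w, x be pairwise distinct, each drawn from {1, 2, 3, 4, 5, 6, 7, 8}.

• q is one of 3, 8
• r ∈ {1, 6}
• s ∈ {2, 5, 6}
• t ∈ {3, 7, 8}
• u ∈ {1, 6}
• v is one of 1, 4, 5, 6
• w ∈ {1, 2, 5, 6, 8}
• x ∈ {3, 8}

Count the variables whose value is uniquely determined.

The 8 variables together cover exactly {1, 2, 3, 4, 5, 6, 7, 8} — 8 values for 8 variables — and 4 appears only in v's list, so v = 4.
The 7 still-open variables together cover exactly {1, 2, 3, 5, 6, 7, 8} — 7 values for 7 variables — and 7 appears only in t's list, so t = 7.
q and x between them cover only {3, 8} — a naked pair. Remove those values from w.
r and u between them cover only {1, 6} — a naked pair. Remove those values from s, w.
Determined: t=7, v=4. The other variables each still have more than one consistent value. That makes 2.

2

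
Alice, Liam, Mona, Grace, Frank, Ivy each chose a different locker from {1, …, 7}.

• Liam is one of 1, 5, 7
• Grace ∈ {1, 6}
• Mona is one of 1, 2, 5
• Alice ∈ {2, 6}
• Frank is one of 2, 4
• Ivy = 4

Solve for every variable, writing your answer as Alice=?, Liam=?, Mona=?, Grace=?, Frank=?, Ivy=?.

Alice=6, Liam=7, Mona=5, Grace=1, Frank=2, Ivy=4

Ivy's domain is down to {4}, so Ivy = 4. Eliminate 4 elsewhere: Frank.
Frank has just one choice, so Frank = 2. Eliminate 2 elsewhere: Alice, Mona.
Alice must be 6 (only option left). So Grace can't be 6.
Grace must be 1 (only option left). Strike 1 from Liam, Mona.
Mona has just one choice, so Mona = 5. Remove 5 from Liam.
That leaves Liam = 7.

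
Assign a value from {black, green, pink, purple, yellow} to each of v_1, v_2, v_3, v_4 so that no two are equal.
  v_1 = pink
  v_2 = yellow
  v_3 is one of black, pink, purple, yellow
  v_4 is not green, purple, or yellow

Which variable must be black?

v_4

v_1's domain is down to {pink}, so v_1 = pink. Remove pink from v_3, v_4.
So black goes to v_4.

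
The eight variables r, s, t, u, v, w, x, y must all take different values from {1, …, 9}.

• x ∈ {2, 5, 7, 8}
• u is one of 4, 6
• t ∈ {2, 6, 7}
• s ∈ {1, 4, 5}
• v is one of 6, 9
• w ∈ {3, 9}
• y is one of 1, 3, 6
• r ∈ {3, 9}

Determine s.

r and w between them cover only {3, 9} — a naked pair. Remove those values from v, y.
v has just one choice, so v = 6. So t, u, y can't be 6.
That leaves y = 1. Eliminate 1 elsewhere: s.
u's domain is down to {4}, so u = 4. Remove 4 from s.
So s = 5.

5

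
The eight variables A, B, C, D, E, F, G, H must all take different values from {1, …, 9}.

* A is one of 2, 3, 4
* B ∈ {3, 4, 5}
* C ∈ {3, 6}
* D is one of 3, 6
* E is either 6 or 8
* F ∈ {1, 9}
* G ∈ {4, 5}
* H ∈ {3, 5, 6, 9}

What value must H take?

The 8 variables draw from only 8 values {1, 2, 3, 4, 5, 6, 8, 9}, so each is used; only F can be 1, hence F = 1.
The 7 still-open variables draw from only 7 values {2, 3, 4, 5, 6, 8, 9}, so each is used; only A can be 2, hence A = 2.
The 6 still-open variables together cover exactly {3, 4, 5, 6, 8, 9} — 6 values for 6 variables — and 8 appears only in E's list, so E = 8.
The 5 still-open variables draw from only 5 values {3, 4, 5, 6, 9}, so each is used; only H can be 9, hence H = 9.

9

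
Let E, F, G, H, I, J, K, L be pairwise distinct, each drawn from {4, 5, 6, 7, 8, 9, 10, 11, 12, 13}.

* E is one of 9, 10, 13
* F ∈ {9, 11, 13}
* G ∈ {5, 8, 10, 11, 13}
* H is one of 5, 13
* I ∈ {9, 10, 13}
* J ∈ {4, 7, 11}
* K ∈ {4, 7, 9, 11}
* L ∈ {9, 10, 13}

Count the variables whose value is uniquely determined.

3

Among the 8 variables, 8 fits only G (and all 8 values in {4, 5, 7, 8, 9, 10, 11, 13} must be used), so G = 8.
The 7 still-open variables together cover exactly {4, 5, 7, 9, 10, 11, 13} — 7 values for 7 variables — and 5 appears only in H's list, so H = 5.
E, I, L share exactly the 3 values {9, 10, 13}; by pigeonhole those values go to them, so strike 9, 10, 13 from F, K.
F must be 11 (only option left). So J, K can't be 11.
Determined: F=11, G=8, H=5. The other variables each still have more than one consistent value. That makes 3.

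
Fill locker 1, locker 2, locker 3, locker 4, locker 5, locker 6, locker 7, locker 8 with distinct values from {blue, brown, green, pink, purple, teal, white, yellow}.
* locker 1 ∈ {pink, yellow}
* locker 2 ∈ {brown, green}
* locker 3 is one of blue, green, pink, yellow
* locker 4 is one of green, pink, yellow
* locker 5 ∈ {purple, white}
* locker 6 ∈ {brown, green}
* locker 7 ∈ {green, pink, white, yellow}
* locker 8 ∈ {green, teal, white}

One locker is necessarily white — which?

locker 7

The 8 variables draw from only 8 values {blue, brown, green, pink, purple, teal, white, yellow}, so each is used; only locker 3 can be blue, hence locker 3 = blue.
Among the 7 still-open variables, purple fits only locker 5 (and all 7 values in {brown, green, pink, purple, teal, white, yellow} must be used), so locker 5 = purple.
The 6 still-open variables together cover exactly {brown, green, pink, teal, white, yellow} — 6 values for 6 variables — and teal appears only in locker 8's list, so locker 8 = teal.
The 5 still-open variables together cover exactly {brown, green, pink, white, yellow} — 5 values for 5 variables — and white appears only in locker 7's list, so locker 7 = white.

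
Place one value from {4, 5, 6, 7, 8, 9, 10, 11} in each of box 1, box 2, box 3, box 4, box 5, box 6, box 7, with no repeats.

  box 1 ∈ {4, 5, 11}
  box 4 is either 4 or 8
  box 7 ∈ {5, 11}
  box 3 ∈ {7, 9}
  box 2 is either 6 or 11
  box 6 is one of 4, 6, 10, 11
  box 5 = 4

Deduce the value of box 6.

box 5's domain is down to {4}, so box 5 = 4. Remove 4 from box 1, box 4, box 6.
box 4 has just one choice, so box 4 = 8.
box 1 and box 7 share exactly the 2 values {5, 11}; by pigeonhole those values go to them, so strike 5, 11 from box 2, box 6.
box 2's domain is down to {6}, so box 2 = 6. Remove 6 from box 6.
So box 6 = 10.

10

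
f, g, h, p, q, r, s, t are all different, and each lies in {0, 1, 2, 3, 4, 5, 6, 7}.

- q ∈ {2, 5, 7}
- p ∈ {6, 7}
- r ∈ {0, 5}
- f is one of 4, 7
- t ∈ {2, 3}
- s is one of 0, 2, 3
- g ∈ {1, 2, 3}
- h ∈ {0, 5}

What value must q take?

7

Among the 8 variables, 1 fits only g (and all 8 values in {0, 1, 2, 3, 4, 5, 6, 7} must be used), so g = 1.
The 7 still-open variables draw from only 7 values {0, 2, 3, 4, 5, 6, 7}, so each is used; only f can be 4, hence f = 4.
Among the 6 still-open variables, 6 fits only p (and all 6 values in {0, 2, 3, 5, 6, 7} must be used), so p = 6.
The 5 still-open variables together cover exactly {0, 2, 3, 5, 7} — 5 values for 5 variables — and 7 appears only in q's list, so q = 7.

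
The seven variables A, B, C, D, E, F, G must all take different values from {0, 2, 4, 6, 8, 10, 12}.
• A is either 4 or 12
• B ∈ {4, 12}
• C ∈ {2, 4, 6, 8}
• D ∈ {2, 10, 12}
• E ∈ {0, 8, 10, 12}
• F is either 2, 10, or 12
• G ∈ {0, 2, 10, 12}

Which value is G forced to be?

0

Among the 7 variables, 6 fits only C (and all 7 values in {0, 2, 4, 6, 8, 10, 12} must be used), so C = 6.
The 6 still-open variables together cover exactly {0, 2, 4, 8, 10, 12} — 6 values for 6 variables — and 8 appears only in E's list, so E = 8.
The 5 still-open variables draw from only 5 values {0, 2, 4, 10, 12}, so each is used; only G can be 0, hence G = 0.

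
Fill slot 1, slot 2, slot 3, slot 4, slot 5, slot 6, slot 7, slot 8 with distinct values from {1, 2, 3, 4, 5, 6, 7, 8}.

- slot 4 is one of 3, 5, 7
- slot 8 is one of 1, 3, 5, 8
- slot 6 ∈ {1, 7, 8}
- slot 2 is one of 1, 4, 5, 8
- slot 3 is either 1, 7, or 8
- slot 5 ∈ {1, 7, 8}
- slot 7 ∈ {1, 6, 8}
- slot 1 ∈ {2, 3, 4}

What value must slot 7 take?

The 8 variables draw from only 8 values {1, 2, 3, 4, 5, 6, 7, 8}, so each is used; only slot 1 can be 2, hence slot 1 = 2.
The 7 still-open variables together cover exactly {1, 3, 4, 5, 6, 7, 8} — 7 values for 7 variables — and 4 appears only in slot 2's list, so slot 2 = 4.
The 6 still-open variables draw from only 6 values {1, 3, 5, 6, 7, 8}, so each is used; only slot 7 can be 6, hence slot 7 = 6.

6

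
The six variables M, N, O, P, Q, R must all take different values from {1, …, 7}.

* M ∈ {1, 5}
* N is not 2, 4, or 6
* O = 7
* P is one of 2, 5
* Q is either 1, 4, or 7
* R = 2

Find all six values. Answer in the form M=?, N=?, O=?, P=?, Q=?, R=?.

O's domain is down to {7}, so O = 7. Eliminate 7 elsewhere: N, Q.
That leaves R = 2. Remove 2 from P.
P has just one choice, so P = 5. So M, N can't be 5.
M's domain is down to {1}, so M = 1. Strike 1 from N, Q.
N must be 3 (only option left).
Q has just one choice, so Q = 4.

M=1, N=3, O=7, P=5, Q=4, R=2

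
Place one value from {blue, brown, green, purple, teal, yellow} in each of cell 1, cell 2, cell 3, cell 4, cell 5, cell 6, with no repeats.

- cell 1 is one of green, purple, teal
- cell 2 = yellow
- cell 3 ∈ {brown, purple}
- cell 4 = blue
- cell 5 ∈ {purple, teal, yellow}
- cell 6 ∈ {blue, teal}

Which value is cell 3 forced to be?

cell 2 has just one choice, so cell 2 = yellow. Remove yellow from cell 5.
cell 4 must be blue (only option left). Strike blue from cell 6.
cell 6 has just one choice, so cell 6 = teal. Eliminate teal elsewhere: cell 1, cell 5.
cell 5 has just one choice, so cell 5 = purple. So cell 1, cell 3 can't be purple.
So cell 3 = brown.

brown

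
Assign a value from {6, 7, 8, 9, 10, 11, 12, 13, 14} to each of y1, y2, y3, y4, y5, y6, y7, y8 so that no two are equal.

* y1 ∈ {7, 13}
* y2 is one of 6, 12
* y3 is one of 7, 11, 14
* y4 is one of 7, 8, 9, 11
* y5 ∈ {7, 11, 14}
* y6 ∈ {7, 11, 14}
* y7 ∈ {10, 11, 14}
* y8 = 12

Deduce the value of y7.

y8's domain is down to {12}, so y8 = 12. So y2 can't be 12.
y2 must be 6 (only option left).
y3, y5, y6 between them cover only {7, 11, 14} — a naked triple. Remove those values from y1, y4, y7.
So y7 = 10.

10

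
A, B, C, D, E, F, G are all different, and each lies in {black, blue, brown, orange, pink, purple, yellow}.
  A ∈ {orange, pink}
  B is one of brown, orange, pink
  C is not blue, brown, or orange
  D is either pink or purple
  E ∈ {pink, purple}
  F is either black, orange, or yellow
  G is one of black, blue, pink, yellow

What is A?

The 7 variables draw from only 7 values {black, blue, brown, orange, pink, purple, yellow}, so each is used; only G can be blue, hence G = blue.
The 6 still-open variables draw from only 6 values {black, brown, orange, pink, purple, yellow}, so each is used; only B can be brown, hence B = brown.
The 2 variables D and E are confined to {pink, purple}, which locks those values in; drop them from A, C.
So A = orange.

orange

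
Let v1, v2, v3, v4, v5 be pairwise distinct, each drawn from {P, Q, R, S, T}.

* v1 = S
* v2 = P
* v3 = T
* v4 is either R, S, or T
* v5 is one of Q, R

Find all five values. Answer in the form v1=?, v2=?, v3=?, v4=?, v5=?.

v1 must be S (only option left). Remove S from v4.
v2's domain is down to {P}, so v2 = P.
v3's domain is down to {T}, so v3 = T. So v4 can't be T.
v4's domain is down to {R}, so v4 = R. Eliminate R elsewhere: v5.
v5 must be Q (only option left).

v1=S, v2=P, v3=T, v4=R, v5=Q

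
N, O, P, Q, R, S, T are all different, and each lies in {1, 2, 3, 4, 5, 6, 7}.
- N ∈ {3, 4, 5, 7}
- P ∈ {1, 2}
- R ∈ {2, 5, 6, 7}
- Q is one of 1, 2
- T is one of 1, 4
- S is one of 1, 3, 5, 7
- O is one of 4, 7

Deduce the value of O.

7

The 7 variables draw from only 7 values {1, 2, 3, 4, 5, 6, 7}, so each is used; only R can be 6, hence R = 6.
The 2 variables P and Q are confined to {1, 2}, which locks those values in; drop them from S, T.
T's domain is down to {4}, so T = 4. Strike 4 from N, O.
So O = 7.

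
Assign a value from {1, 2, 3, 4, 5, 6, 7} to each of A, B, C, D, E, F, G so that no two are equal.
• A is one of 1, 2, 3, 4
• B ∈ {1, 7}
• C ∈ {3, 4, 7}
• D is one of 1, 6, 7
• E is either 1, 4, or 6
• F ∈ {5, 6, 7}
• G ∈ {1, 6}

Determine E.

4

The 7 variables together cover exactly {1, 2, 3, 4, 5, 6, 7} — 7 values for 7 variables — and 2 appears only in A's list, so A = 2.
Among the 6 still-open variables, 3 fits only C (and all 6 values in {1, 3, 4, 5, 6, 7} must be used), so C = 3.
Among the 5 still-open variables, 4 fits only E (and all 5 values in {1, 4, 5, 6, 7} must be used), so E = 4.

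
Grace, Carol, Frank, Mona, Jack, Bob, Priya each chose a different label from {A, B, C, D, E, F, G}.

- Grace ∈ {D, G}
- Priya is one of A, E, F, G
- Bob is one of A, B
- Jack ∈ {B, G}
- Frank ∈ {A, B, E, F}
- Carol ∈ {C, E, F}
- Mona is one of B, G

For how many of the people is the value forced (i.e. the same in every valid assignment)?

3

Among the 7 variables, C fits only Carol (and all 7 values in {A, B, C, D, E, F, G} must be used), so Carol = C.
The 6 still-open variables draw from only 6 values {A, B, D, E, F, G}, so each is used; only Grace can be D, hence Grace = D.
Mona and Jack share exactly the 2 values {B, G}; by pigeonhole those values go to them, so strike B, G from Frank, Bob, Priya.
That leaves Bob = A. Remove A from Frank, Priya.
Determined: Grace=D, Carol=C, Bob=A. The other people each still have more than one consistent value. That makes 3.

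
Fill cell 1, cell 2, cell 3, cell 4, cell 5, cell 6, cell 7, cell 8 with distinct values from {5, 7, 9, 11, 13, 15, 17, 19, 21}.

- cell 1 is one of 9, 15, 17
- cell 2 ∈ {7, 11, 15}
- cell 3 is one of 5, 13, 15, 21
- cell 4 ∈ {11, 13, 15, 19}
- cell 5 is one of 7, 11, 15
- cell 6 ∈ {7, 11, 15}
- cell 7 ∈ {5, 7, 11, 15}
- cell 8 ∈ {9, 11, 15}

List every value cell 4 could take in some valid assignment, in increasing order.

13, 19

cell 2, cell 5, cell 6 share exactly the 3 values {7, 11, 15}; by pigeonhole those values go to them, so strike 7, 11, 15 from cell 1, cell 3, cell 4, cell 7, cell 8.
cell 7 has just one choice, so cell 7 = 5. So cell 3 can't be 5.
cell 8 must be 9 (only option left). Strike 9 from cell 1.
cell 1 must be 17 (only option left).
No further eliminations apply; cell 4 can still be any of 13, 19.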